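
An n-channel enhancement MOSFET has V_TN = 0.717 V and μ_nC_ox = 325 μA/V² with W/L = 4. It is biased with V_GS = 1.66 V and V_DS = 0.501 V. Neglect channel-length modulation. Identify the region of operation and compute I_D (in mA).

k_n = μ_nC_ox · (W/L) = 1.3 mA/V².
V_ov = V_GS − V_TN = 1.66 − 0.717 = 0.943 V.
Since V_DS = 0.501 V < V_ov = 0.943 V, the device is in the triode region.
I_D = k_n [V_ov · V_DS − ½ V_DS²] = 1.3 × [0.943 × 0.501 − 0.5 × 0.501²] = 0.451 mA.

Triode; I_D = 0.451 mA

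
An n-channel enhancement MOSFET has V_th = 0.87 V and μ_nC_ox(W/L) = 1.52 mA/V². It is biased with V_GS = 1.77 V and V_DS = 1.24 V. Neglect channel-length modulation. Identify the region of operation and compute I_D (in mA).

V_ov = V_GS − V_th = 1.77 − 0.87 = 0.9 V.
Since V_DS = 1.24 V ≥ V_ov = 0.9 V, the device is in saturation.
I_D = ½ k_n V_ov² = 0.5 × 1.52 × 0.9² = 0.616 mA.

Saturation; I_D = 0.616 mA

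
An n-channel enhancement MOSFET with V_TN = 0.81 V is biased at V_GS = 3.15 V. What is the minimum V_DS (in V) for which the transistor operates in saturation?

V_DS,sat = 2.34 V

The boundary between triode and saturation is V_DS = V_GS − V_TN = V_ov.
V_ov = 3.15 − 0.81 = 2.34 V.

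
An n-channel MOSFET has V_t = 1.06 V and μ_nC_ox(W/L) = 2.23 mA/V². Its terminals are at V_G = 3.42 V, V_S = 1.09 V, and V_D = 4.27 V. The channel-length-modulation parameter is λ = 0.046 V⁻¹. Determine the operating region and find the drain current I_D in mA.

Saturation; I_D = 2.06 mA

V_GS = V_G − V_S = 3.42 − 1.09 = 2.33 V; V_DS = V_D − V_S = 4.27 − 1.09 = 3.18 V.
V_ov = V_GS − V_t = 2.33 − 1.06 = 1.27 V.
Since V_DS = 3.18 V ≥ V_ov = 1.27 V, the device is in saturation.
I_D = ½ k_n V_ov² (1 + λ V_DS) = 0.5 × 2.23 × 1.27² × (1 + 0.046 × 3.18) = 2.06 mA.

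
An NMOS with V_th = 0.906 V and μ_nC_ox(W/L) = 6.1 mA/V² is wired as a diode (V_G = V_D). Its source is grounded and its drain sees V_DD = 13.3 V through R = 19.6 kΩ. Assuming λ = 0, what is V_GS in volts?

With gate tied to drain, V_GS = V_DS ≥ V_GS − V_th, so the device is in saturation.
KCL at the drain: ½ k_n (V_GS − V_th)² = (V_DD − V_GS)/R.
Let x = V_GS − 0.906. Then 59.8 x² + x − 12.39 = 0, giving x = 0.447 V (positive root), so V_GS = 1.35 V.
I_D = (V_DD − V_GS)/R = (13.3 − 1.35) / 19.6 = 0.61 mA.

V_GS = 1.35 V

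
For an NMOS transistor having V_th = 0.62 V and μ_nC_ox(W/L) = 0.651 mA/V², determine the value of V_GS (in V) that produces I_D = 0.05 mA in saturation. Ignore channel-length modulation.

In saturation I_D = ½ k_n (V_GS − V_th)², so V_GS − V_th = √(2 I_D / k_n) = √(2 × 0.05 / 0.651) = 0.392 V.
V_GS = 0.62 + 0.392 = 1.01 V.

V_GS = 1.01 V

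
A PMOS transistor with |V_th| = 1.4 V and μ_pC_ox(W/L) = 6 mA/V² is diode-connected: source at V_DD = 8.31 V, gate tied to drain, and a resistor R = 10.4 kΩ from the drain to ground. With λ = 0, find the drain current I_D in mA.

With gate tied to drain, V_SG = V_SD ≥ V_SG − |V_th|, so the device is in saturation.
KCL at the drain: ½ k_p (V_SG − |V_th|)² = (V_DD − V_SG)/R.
Let x = V_SG − 1.4. Then 31.2 x² + x − 6.91 = 0, giving x = 0.455 V (positive root), so V_SG = 1.85 V.
I_D = (V_DD − V_SG)/R = (8.31 − 1.85) / 10.4 = 0.621 mA.

I_D = 0.621 mA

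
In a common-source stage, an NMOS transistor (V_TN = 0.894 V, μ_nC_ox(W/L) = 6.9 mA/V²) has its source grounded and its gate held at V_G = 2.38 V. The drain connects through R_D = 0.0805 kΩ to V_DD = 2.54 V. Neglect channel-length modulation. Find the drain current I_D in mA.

I_D = 7.62 mA

V_GS = V_G = 2.38 V, so V_ov = 2.38 − 0.894 = 1.49 V.
Assume saturation: I_D = ½ k_n V_ov² = 0.5 × 6.9 × 1.49² = 7.62 mA, giving V_DS = V_DD − I_D R_D = 2.54 − 7.62 × 0.0805 = 1.93 V.
V_DS = 1.93 V ≥ V_ov = 1.49 V, confirming saturation.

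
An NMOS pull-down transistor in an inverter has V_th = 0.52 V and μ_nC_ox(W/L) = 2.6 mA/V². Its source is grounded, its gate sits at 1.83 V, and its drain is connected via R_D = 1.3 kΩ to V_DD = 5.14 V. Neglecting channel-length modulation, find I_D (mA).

I_D = 2.23 mA

V_GS = V_G = 1.83 V, so V_ov = 1.83 − 0.52 = 1.31 V.
Assume saturation: I_D = ½ k_n V_ov² = 0.5 × 2.6 × 1.31² = 2.23 mA, giving V_DS = V_DD − I_D R_D = 5.14 − 2.23 × 1.3 = 2.24 V.
V_DS = 2.24 V ≥ V_ov = 1.31 V, confirming saturation.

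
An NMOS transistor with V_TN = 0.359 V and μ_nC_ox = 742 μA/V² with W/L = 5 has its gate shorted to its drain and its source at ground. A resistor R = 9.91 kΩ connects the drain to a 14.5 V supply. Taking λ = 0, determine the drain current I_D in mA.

With gate tied to drain, V_GS = V_DS ≥ V_GS − V_TN, so the device is in saturation.
k_n = μ_nC_ox · (W/L) = 3.71 mA/V².
KCL at the drain: ½ k_n (V_GS − V_TN)² = (V_DD − V_GS)/R.
Let x = V_GS − 0.359. Then 18.4 x² + x − 14.14 = 0, giving x = 0.85 V (positive root), so V_GS = 1.21 V.
I_D = (V_DD − V_GS)/R = (14.5 − 1.21) / 9.91 = 1.34 mA.

I_D = 1.34 mA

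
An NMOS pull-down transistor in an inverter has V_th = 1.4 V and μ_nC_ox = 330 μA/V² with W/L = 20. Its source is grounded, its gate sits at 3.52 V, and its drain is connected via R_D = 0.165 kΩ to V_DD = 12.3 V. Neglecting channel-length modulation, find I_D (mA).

I_D = 14.8 mA

V_GS = V_G = 3.52 V, so V_ov = 3.52 − 1.4 = 2.12 V.
k_n = μ_nC_ox · (W/L) = 6.6 mA/V².
Assume saturation: I_D = ½ k_n V_ov² = 0.5 × 6.6 × 2.12² = 14.8 mA, giving V_DS = V_DD − I_D R_D = 12.3 − 14.8 × 0.165 = 9.85 V.
V_DS = 9.85 V ≥ V_ov = 2.12 V, confirming saturation.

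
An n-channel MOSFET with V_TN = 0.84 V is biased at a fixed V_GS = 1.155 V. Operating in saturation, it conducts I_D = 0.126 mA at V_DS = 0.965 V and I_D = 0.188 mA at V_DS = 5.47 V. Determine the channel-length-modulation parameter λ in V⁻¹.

With V_GS fixed, I_D ∝ (1 + λ V_DS) in saturation, so I_D2/I_D1 = (1 + λ V_DS2)/(1 + λ V_DS1).
0.188/0.126 = 1.492 = (1 + 5.47 λ)/(1 + 0.965 λ).
Solving: λ (I_D1 V_DS2 − I_D2 V_DS1) = I_D2 − I_D1, so λ = (0.188 − 0.126) / (0.126 × 5.47 − 0.188 × 0.965) = 0.062 / 0.508 = 0.122 V⁻¹.

λ = 0.122 V⁻¹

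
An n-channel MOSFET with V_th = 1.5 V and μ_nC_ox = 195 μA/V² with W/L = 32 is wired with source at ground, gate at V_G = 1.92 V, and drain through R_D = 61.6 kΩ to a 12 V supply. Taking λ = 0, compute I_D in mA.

V_GS = V_G = 1.92 V, so V_ov = 1.92 − 1.5 = 0.42 V.
k_n = μ_nC_ox · (W/L) = 6.24 mA/V².
Assume saturation: I_D = ½ k_n V_ov² = 0.5 × 6.24 × 0.42² = 0.55 mA, giving V_DS = V_DD − I_D R_D = 12 − 0.55 × 61.6 = -21.9 V.
But -21.9 V < V_ov = 0.42 V, so the device is actually in triode.
In triode I_D = k_n[V_ov V_DS − ½ V_DS²] and I_D = (V_DD − V_DS)/R_D. Equating: 192 V_DS² − 162.4 V_DS + 12 = 0, giving V_DS = 0.0818 V (the root below V_ov).
I_D = (12 − 0.0818) / 61.6 = 0.193 mA.

I_D = 0.193 mA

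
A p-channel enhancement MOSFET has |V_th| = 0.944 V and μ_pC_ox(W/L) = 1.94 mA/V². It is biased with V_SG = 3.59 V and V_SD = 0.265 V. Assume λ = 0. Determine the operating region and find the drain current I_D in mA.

V_ov = V_SG − |V_th| = 3.59 − 0.944 = 2.65 V.
Since V_SD = 0.265 V < V_ov = 2.65 V, the device is in the triode region.
I_D = k_p [V_ov · V_SD − ½ V_SD²] = 1.94 × [2.65 × 0.265 − 0.5 × 0.265²] = 1.29 mA.

Triode; I_D = 1.29 mA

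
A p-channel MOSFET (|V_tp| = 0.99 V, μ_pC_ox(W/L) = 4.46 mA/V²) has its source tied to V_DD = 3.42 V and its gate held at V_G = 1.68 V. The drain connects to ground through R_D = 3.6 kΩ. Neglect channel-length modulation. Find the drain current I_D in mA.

V_SG = V_DD − V_G = 3.42 − 1.68 = 1.74 V, so V_ov = 1.74 − 0.99 = 0.75 V.
Assume saturation: I_D = ½ k_p V_ov² = 0.5 × 4.46 × 0.75² = 1.25 mA, giving V_SD = V_DD − I_D R_D = 3.42 − 1.25 × 3.6 = -1.1 V.
But -1.1 V < V_ov = 0.75 V, so the device is actually in triode.
In triode I_D = k_p[V_ov V_SD − ½ V_SD²] and I_D = (V_DD − V_SD)/R_D. Equating: 8.03 V_SD² − 13.04 V_SD + 3.42 = 0, giving V_SD = 0.329 V (the root below V_ov).
I_D = (3.42 − 0.329) / 3.6 = 0.859 mA.

I_D = 0.859 mA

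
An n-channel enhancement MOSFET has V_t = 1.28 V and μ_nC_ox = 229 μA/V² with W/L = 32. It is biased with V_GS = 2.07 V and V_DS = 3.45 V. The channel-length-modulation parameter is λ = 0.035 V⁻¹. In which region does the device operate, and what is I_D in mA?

Saturation; I_D = 2.56 mA

k_n = μ_nC_ox · (W/L) = 7.328 mA/V².
V_ov = V_GS − V_t = 2.07 − 1.28 = 0.79 V.
Since V_DS = 3.45 V ≥ V_ov = 0.79 V, the device is in saturation.
I_D = ½ k_n V_ov² (1 + λ V_DS) = 0.5 × 7.328 × 0.79² × (1 + 0.035 × 3.45) = 2.56 mA.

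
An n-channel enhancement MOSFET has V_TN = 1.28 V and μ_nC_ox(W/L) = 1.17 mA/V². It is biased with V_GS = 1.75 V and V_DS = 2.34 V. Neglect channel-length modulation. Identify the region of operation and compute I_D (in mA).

V_ov = V_GS − V_TN = 1.75 − 1.28 = 0.47 V.
Since V_DS = 2.34 V ≥ V_ov = 0.47 V, the device is in saturation.
I_D = ½ k_n V_ov² = 0.5 × 1.17 × 0.47² = 0.129 mA.

Saturation; I_D = 0.129 mA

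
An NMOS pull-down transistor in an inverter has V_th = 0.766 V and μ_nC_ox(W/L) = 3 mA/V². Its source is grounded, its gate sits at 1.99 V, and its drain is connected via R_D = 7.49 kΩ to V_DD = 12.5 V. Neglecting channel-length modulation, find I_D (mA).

V_GS = V_G = 1.99 V, so V_ov = 1.99 − 0.766 = 1.22 V.
Assume saturation: I_D = ½ k_n V_ov² = 0.5 × 3 × 1.22² = 2.25 mA, giving V_DS = V_DD − I_D R_D = 12.5 − 2.25 × 7.49 = -4.33 V.
But -4.33 V < V_ov = 1.22 V, so the device is actually in triode.
In triode I_D = k_n[V_ov V_DS − ½ V_DS²] and I_D = (V_DD − V_DS)/R_D. Equating: 11.2 V_DS² − 28.5 V_DS + 12.5 = 0, giving V_DS = 0.564 V (the root below V_ov).
I_D = (12.5 − 0.564) / 7.49 = 1.59 mA.

I_D = 1.59 mA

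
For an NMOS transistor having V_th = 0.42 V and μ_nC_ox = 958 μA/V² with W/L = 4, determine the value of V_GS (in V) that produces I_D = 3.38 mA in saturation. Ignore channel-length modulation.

V_GS = 1.75 V

k_n = μ_nC_ox · (W/L) = 3.832 mA/V².
In saturation I_D = ½ k_n (V_GS − V_th)², so V_GS − V_th = √(2 I_D / k_n) = √(2 × 3.38 / 3.832) = 1.33 V.
V_GS = 0.42 + 1.33 = 1.75 V.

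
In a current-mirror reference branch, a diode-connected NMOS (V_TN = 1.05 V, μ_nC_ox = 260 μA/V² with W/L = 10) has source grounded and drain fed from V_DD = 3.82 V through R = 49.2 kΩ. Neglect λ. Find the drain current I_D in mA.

I_D = 0.0522 mA

With gate tied to drain, V_GS = V_DS ≥ V_GS − V_TN, so the device is in saturation.
k_n = μ_nC_ox · (W/L) = 2.6 mA/V².
KCL at the drain: ½ k_n (V_GS − V_TN)² = (V_DD − V_GS)/R.
Let x = V_GS − 1.05. Then 64 x² + x − 2.77 = 0, giving x = 0.2 V (positive root), so V_GS = 1.25 V.
I_D = (V_DD − V_GS)/R = (3.82 − 1.25) / 49.2 = 0.0522 mA.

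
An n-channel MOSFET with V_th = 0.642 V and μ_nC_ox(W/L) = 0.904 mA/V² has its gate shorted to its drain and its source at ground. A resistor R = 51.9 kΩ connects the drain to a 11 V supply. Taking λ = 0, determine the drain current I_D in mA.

With gate tied to drain, V_GS = V_DS ≥ V_GS − V_th, so the device is in saturation.
KCL at the drain: ½ k_n (V_GS − V_th)² = (V_DD − V_GS)/R.
Let x = V_GS − 0.642. Then 23.5 x² + x − 10.36 = 0, giving x = 0.644 V (positive root), so V_GS = 1.29 V.
I_D = (V_DD − V_GS)/R = (11 − 1.29) / 51.9 = 0.187 mA.

I_D = 0.187 mA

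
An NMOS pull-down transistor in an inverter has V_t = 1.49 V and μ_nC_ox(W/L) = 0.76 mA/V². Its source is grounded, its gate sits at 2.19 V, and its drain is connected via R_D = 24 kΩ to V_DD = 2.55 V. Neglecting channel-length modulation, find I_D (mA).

V_GS = V_G = 2.19 V, so V_ov = 2.19 − 1.49 = 0.7 V.
Assume saturation: I_D = ½ k_n V_ov² = 0.5 × 0.76 × 0.7² = 0.186 mA, giving V_DS = V_DD − I_D R_D = 2.55 − 0.186 × 24 = -1.92 V.
But -1.92 V < V_ov = 0.7 V, so the device is actually in triode.
In triode I_D = k_n[V_ov V_DS − ½ V_DS²] and I_D = (V_DD − V_DS)/R_D. Equating: 9.12 V_DS² − 13.77 V_DS + 2.55 = 0, giving V_DS = 0.216 V (the root below V_ov).
I_D = (2.55 − 0.216) / 24 = 0.0972 mA.

I_D = 0.0972 mA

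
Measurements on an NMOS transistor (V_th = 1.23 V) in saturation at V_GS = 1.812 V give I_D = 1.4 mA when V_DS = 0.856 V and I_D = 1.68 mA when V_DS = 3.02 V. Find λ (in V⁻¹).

λ = 0.100 V⁻¹

With V_GS fixed, I_D ∝ (1 + λ V_DS) in saturation, so I_D2/I_D1 = (1 + λ V_DS2)/(1 + λ V_DS1).
1.68/1.4 = 1.2 = (1 + 3.02 λ)/(1 + 0.856 λ).
Solving: λ (I_D1 V_DS2 − I_D2 V_DS1) = I_D2 − I_D1, so λ = (1.68 − 1.4) / (1.4 × 3.02 − 1.68 × 0.856) = 0.28 / 2.79 = 0.1 V⁻¹.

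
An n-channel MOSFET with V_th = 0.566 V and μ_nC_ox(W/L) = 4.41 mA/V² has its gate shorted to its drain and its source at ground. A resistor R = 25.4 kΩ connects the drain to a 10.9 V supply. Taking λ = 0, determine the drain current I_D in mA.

I_D = 0.390 mA

With gate tied to drain, V_GS = V_DS ≥ V_GS − V_th, so the device is in saturation.
KCL at the drain: ½ k_n (V_GS − V_th)² = (V_DD − V_GS)/R.
Let x = V_GS − 0.566. Then 56 x² + x − 10.33 = 0, giving x = 0.421 V (positive root), so V_GS = 0.987 V.
I_D = (V_DD − V_GS)/R = (10.9 − 0.987) / 25.4 = 0.39 mA.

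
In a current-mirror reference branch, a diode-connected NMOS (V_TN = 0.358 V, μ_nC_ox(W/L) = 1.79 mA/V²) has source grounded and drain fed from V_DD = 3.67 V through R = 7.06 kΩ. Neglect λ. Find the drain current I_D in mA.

With gate tied to drain, V_GS = V_DS ≥ V_GS − V_TN, so the device is in saturation.
KCL at the drain: ½ k_n (V_GS − V_TN)² = (V_DD − V_GS)/R.
Let x = V_GS − 0.358. Then 6.32 x² + x − 3.312 = 0, giving x = 0.649 V (positive root), so V_GS = 1.01 V.
I_D = (V_DD − V_GS)/R = (3.67 − 1.01) / 7.06 = 0.377 mA.

I_D = 0.377 mA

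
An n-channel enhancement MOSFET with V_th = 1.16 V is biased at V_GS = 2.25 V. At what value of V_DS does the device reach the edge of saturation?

The boundary between triode and saturation is V_DS = V_GS − V_th = V_ov.
V_ov = 2.25 − 1.16 = 1.09 V.

V_DS,sat = 1.09 V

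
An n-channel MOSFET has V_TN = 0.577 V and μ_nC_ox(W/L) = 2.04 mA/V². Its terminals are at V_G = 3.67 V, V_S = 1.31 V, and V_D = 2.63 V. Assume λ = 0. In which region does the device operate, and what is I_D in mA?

Triode; I_D = 3.02 mA

V_GS = V_G − V_S = 3.67 − 1.31 = 2.36 V; V_DS = V_D − V_S = 2.63 − 1.31 = 1.32 V.
V_ov = V_GS − V_TN = 2.36 − 0.577 = 1.78 V.
Since V_DS = 1.32 V < V_ov = 1.78 V, the device is in the triode region.
I_D = k_n [V_ov · V_DS − ½ V_DS²] = 2.04 × [1.78 × 1.32 − 0.5 × 1.32²] = 3.02 mA.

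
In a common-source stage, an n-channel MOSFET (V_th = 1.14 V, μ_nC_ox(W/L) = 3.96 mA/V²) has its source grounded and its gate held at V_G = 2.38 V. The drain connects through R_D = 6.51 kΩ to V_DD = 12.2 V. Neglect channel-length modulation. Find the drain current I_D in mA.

V_GS = V_G = 2.38 V, so V_ov = 2.38 − 1.14 = 1.24 V.
Assume saturation: I_D = ½ k_n V_ov² = 0.5 × 3.96 × 1.24² = 3.04 mA, giving V_DS = V_DD − I_D R_D = 12.2 − 3.04 × 6.51 = -7.62 V.
But -7.62 V < V_ov = 1.24 V, so the device is actually in triode.
In triode I_D = k_n[V_ov V_DS − ½ V_DS²] and I_D = (V_DD − V_DS)/R_D. Equating: 12.9 V_DS² − 32.97 V_DS + 12.2 = 0, giving V_DS = 0.449 V (the root below V_ov).
I_D = (12.2 − 0.449) / 6.51 = 1.81 mA.

I_D = 1.81 mA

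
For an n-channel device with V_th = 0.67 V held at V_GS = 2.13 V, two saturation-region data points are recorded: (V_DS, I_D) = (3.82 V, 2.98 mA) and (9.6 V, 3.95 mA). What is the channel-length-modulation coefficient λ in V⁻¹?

λ = 0.0718 V⁻¹

With V_GS fixed, I_D ∝ (1 + λ V_DS) in saturation, so I_D2/I_D1 = (1 + λ V_DS2)/(1 + λ V_DS1).
3.95/2.98 = 1.326 = (1 + 9.6 λ)/(1 + 3.82 λ).
Solving: λ (I_D1 V_DS2 − I_D2 V_DS1) = I_D2 − I_D1, so λ = (3.95 − 2.98) / (2.98 × 9.6 − 3.95 × 3.82) = 0.97 / 13.5 = 0.0718 V⁻¹.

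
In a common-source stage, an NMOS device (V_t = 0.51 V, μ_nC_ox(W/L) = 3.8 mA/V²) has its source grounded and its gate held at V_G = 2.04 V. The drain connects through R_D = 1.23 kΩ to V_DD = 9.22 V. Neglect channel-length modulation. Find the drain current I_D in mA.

I_D = 4.45 mA

V_GS = V_G = 2.04 V, so V_ov = 2.04 − 0.51 = 1.53 V.
Assume saturation: I_D = ½ k_n V_ov² = 0.5 × 3.8 × 1.53² = 4.45 mA, giving V_DS = V_DD − I_D R_D = 9.22 − 4.45 × 1.23 = 3.75 V.
V_DS = 3.75 V ≥ V_ov = 1.53 V, confirming saturation.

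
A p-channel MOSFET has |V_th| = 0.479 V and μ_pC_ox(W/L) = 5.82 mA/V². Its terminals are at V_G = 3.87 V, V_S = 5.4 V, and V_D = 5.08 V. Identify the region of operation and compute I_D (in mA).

Triode; I_D = 1.66 mA

V_SG = V_S − V_G = 5.4 − 3.87 = 1.53 V; V_SD = V_S − V_D = 5.4 − 5.08 = 0.32 V.
V_ov = V_SG − |V_th| = 1.53 − 0.479 = 1.05 V.
Since V_SD = 0.32 V < V_ov = 1.05 V, the device is in the triode region.
I_D = k_p [V_ov · V_SD − ½ V_SD²] = 5.82 × [1.05 × 0.32 − 0.5 × 0.32²] = 1.66 mA.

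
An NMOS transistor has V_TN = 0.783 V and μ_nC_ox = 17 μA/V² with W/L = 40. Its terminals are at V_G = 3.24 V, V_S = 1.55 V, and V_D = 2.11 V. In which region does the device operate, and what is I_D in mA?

V_GS = V_G − V_S = 3.24 − 1.55 = 1.69 V; V_DS = V_D − V_S = 2.11 − 1.55 = 0.56 V.
k_n = μ_nC_ox · (W/L) = 0.68 mA/V².
V_ov = V_GS − V_TN = 1.69 − 0.783 = 0.907 V.
Since V_DS = 0.56 V < V_ov = 0.907 V, the device is in the triode region.
I_D = k_n [V_ov · V_DS − ½ V_DS²] = 0.68 × [0.907 × 0.56 − 0.5 × 0.56²] = 0.239 mA.

Triode; I_D = 0.239 mA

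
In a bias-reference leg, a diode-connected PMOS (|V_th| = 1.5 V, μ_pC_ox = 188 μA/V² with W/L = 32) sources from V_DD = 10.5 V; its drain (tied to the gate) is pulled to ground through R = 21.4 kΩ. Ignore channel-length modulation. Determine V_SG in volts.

With gate tied to drain, V_SG = V_SD ≥ V_SG − |V_th|, so the device is in saturation.
k_p = μ_pC_ox · (W/L) = 6.016 mA/V².
KCL at the drain: ½ k_p (V_SG − |V_th|)² = (V_DD − V_SG)/R.
Let x = V_SG − 1.5. Then 64.4 x² + x − 9 = 0, giving x = 0.366 V (positive root), so V_SG = 1.87 V.
I_D = (V_DD − V_SG)/R = (10.5 − 1.87) / 21.4 = 0.403 mA.

V_SG = 1.87 V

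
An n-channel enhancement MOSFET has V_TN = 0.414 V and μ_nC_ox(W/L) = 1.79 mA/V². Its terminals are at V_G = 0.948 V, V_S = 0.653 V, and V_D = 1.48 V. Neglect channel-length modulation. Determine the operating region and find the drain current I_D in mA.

V_GS = V_G − V_S = 0.948 − 0.653 = 0.295 V; V_DS = V_D − V_S = 1.48 − 0.653 = 0.827 V.
V_GS = 0.295 V < V_TN = 0.414 V, so the transistor is in cutoff.

Cutoff; I_D = 0 mA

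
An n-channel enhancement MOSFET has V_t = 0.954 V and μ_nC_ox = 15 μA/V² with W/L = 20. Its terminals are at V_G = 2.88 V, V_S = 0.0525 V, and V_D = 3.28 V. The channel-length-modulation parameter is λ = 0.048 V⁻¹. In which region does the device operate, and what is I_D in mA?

V_GS = V_G − V_S = 2.88 − 0.0525 = 2.83 V; V_DS = V_D − V_S = 3.28 − 0.0525 = 3.23 V.
k_n = μ_nC_ox · (W/L) = 0.3 mA/V².
V_ov = V_GS − V_t = 2.83 − 0.954 = 1.87 V.
Since V_DS = 3.23 V ≥ V_ov = 1.87 V, the device is in saturation.
I_D = ½ k_n V_ov² (1 + λ V_DS) = 0.5 × 0.3 × 1.87² × (1 + 0.048 × 3.23) = 0.608 mA.

Saturation; I_D = 0.608 mA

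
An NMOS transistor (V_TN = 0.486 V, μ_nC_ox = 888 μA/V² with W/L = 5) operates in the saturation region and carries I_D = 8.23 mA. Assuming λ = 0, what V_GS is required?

k_n = μ_nC_ox · (W/L) = 4.44 mA/V².
In saturation I_D = ½ k_n (V_GS − V_TN)², so V_GS − V_TN = √(2 I_D / k_n) = √(2 × 8.23 / 4.44) = 1.93 V.
V_GS = 0.486 + 1.93 = 2.41 V.

V_GS = 2.41 V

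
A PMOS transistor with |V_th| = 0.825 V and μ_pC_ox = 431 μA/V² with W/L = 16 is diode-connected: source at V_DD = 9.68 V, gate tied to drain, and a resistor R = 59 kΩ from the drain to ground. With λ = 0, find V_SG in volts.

With gate tied to drain, V_SG = V_SD ≥ V_SG − |V_th|, so the device is in saturation.
k_p = μ_pC_ox · (W/L) = 6.896 mA/V².
KCL at the drain: ½ k_p (V_SG − |V_th|)² = (V_DD − V_SG)/R.
Let x = V_SG − 0.825. Then 203 x² + x − 8.855 = 0, giving x = 0.206 V (positive root), so V_SG = 1.03 V.
I_D = (V_DD − V_SG)/R = (9.68 − 1.03) / 59 = 0.147 mA.

V_SG = 1.03 V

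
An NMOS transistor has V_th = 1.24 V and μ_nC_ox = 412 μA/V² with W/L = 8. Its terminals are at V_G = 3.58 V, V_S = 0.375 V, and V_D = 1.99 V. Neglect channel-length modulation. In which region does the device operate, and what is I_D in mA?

Triode; I_D = 6.16 mA

V_GS = V_G − V_S = 3.58 − 0.375 = 3.21 V; V_DS = V_D − V_S = 1.99 − 0.375 = 1.61 V.
k_n = μ_nC_ox · (W/L) = 3.296 mA/V².
V_ov = V_GS − V_th = 3.21 − 1.24 = 1.97 V.
Since V_DS = 1.61 V < V_ov = 1.97 V, the device is in the triode region.
I_D = k_n [V_ov · V_DS − ½ V_DS²] = 3.296 × [1.97 × 1.61 − 0.5 × 1.61²] = 6.16 mA.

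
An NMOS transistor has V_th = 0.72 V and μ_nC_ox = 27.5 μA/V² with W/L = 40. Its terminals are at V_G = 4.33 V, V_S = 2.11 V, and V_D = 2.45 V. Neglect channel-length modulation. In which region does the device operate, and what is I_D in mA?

V_GS = V_G − V_S = 4.33 − 2.11 = 2.22 V; V_DS = V_D − V_S = 2.45 − 2.11 = 0.34 V.
k_n = μ_nC_ox · (W/L) = 1.1 mA/V².
V_ov = V_GS − V_th = 2.22 − 0.72 = 1.5 V.
Since V_DS = 0.34 V < V_ov = 1.5 V, the device is in the triode region.
I_D = k_n [V_ov · V_DS − ½ V_DS²] = 1.1 × [1.5 × 0.34 − 0.5 × 0.34²] = 0.497 mA.

Triode; I_D = 0.497 mA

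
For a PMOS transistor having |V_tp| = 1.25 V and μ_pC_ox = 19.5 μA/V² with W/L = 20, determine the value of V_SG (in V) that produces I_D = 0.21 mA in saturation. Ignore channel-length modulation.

k_p = μ_pC_ox · (W/L) = 0.39 mA/V².
In saturation I_D = ½ k_p (V_SG − |V_tp|)², so V_SG − |V_tp| = √(2 I_D / k_p) = √(2 × 0.21 / 0.39) = 1.04 V.
V_SG = 1.25 + 1.04 = 2.29 V.

V_SG = 2.29 V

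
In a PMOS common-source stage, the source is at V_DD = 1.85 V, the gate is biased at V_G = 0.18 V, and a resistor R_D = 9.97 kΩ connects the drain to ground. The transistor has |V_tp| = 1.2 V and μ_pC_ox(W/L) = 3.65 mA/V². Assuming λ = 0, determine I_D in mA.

V_SG = V_DD − V_G = 1.85 − 0.18 = 1.67 V, so V_ov = 1.67 − 1.2 = 0.47 V.
Assume saturation: I_D = ½ k_p V_ov² = 0.5 × 3.65 × 0.47² = 0.403 mA, giving V_SD = V_DD − I_D R_D = 1.85 − 0.403 × 9.97 = -2.17 V.
But -2.17 V < V_ov = 0.47 V, so the device is actually in triode.
In triode I_D = k_p[V_ov V_SD − ½ V_SD²] and I_D = (V_DD − V_SD)/R_D. Equating: 18.2 V_SD² − 18.1 V_SD + 1.85 = 0, giving V_SD = 0.116 V (the root below V_ov).
I_D = (1.85 − 0.116) / 9.97 = 0.174 mA.

I_D = 0.174 mA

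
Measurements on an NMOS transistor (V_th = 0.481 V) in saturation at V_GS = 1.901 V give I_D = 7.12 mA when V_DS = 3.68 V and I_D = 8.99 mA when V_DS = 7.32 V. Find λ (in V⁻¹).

With V_GS fixed, I_D ∝ (1 + λ V_DS) in saturation, so I_D2/I_D1 = (1 + λ V_DS2)/(1 + λ V_DS1).
8.99/7.12 = 1.263 = (1 + 7.32 λ)/(1 + 3.68 λ).
Solving: λ (I_D1 V_DS2 − I_D2 V_DS1) = I_D2 − I_D1, so λ = (8.99 − 7.12) / (7.12 × 7.32 − 8.99 × 3.68) = 1.87 / 19 = 0.0982 V⁻¹.

λ = 0.0982 V⁻¹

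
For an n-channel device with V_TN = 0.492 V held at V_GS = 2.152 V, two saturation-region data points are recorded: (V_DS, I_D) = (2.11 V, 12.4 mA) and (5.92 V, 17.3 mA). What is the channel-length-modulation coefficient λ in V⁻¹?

λ = 0.133 V⁻¹

With V_GS fixed, I_D ∝ (1 + λ V_DS) in saturation, so I_D2/I_D1 = (1 + λ V_DS2)/(1 + λ V_DS1).
17.3/12.4 = 1.395 = (1 + 5.92 λ)/(1 + 2.11 λ).
Solving: λ (I_D1 V_DS2 − I_D2 V_DS1) = I_D2 − I_D1, so λ = (17.3 − 12.4) / (12.4 × 5.92 − 17.3 × 2.11) = 4.9 / 36.9 = 0.133 V⁻¹.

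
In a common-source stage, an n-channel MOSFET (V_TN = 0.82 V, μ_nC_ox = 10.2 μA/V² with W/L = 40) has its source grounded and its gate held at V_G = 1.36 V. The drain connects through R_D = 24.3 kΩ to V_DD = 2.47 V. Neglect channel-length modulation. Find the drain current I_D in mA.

V_GS = V_G = 1.36 V, so V_ov = 1.36 − 0.82 = 0.54 V.
k_n = μ_nC_ox · (W/L) = 0.408 mA/V².
Assume saturation: I_D = ½ k_n V_ov² = 0.5 × 0.408 × 0.54² = 0.0595 mA, giving V_DS = V_DD − I_D R_D = 2.47 − 0.0595 × 24.3 = 1.02 V.
V_DS = 1.02 V ≥ V_ov = 0.54 V, confirming saturation.

I_D = 0.0595 mA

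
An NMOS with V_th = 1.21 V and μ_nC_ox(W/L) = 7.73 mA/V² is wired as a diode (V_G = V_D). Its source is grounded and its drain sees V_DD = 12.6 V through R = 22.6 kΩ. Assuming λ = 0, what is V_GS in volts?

With gate tied to drain, V_GS = V_DS ≥ V_GS − V_th, so the device is in saturation.
KCL at the drain: ½ k_n (V_GS − V_th)² = (V_DD − V_GS)/R.
Let x = V_GS − 1.21. Then 87.3 x² + x − 11.39 = 0, giving x = 0.355 V (positive root), so V_GS = 1.57 V.
I_D = (V_DD − V_GS)/R = (12.6 − 1.57) / 22.6 = 0.488 mA.

V_GS = 1.57 V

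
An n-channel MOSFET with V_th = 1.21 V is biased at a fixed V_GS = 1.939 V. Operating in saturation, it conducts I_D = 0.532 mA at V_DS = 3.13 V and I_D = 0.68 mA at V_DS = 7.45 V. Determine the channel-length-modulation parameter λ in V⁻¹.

λ = 0.0807 V⁻¹

With V_GS fixed, I_D ∝ (1 + λ V_DS) in saturation, so I_D2/I_D1 = (1 + λ V_DS2)/(1 + λ V_DS1).
0.68/0.532 = 1.278 = (1 + 7.45 λ)/(1 + 3.13 λ).
Solving: λ (I_D1 V_DS2 − I_D2 V_DS1) = I_D2 − I_D1, so λ = (0.68 − 0.532) / (0.532 × 7.45 − 0.68 × 3.13) = 0.148 / 1.84 = 0.0807 V⁻¹.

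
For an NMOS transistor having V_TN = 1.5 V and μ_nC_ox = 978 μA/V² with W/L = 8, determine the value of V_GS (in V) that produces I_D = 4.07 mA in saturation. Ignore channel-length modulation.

V_GS = 2.52 V

k_n = μ_nC_ox · (W/L) = 7.824 mA/V².
In saturation I_D = ½ k_n (V_GS − V_TN)², so V_GS − V_TN = √(2 I_D / k_n) = √(2 × 4.07 / 7.824) = 1.02 V.
V_GS = 1.5 + 1.02 = 2.52 V.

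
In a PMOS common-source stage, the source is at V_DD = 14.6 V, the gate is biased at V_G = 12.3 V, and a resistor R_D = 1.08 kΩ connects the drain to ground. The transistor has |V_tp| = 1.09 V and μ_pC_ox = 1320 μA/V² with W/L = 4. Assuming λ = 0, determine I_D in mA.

I_D = 3.87 mA

V_SG = V_DD − V_G = 14.6 − 12.3 = 2.3 V, so V_ov = 2.3 − 1.09 = 1.21 V.
k_p = μ_pC_ox · (W/L) = 5.28 mA/V².
Assume saturation: I_D = ½ k_p V_ov² = 0.5 × 5.28 × 1.21² = 3.87 mA, giving V_SD = V_DD − I_D R_D = 14.6 − 3.87 × 1.08 = 10.4 V.
V_SD = 10.4 V ≥ V_ov = 1.21 V, confirming saturation.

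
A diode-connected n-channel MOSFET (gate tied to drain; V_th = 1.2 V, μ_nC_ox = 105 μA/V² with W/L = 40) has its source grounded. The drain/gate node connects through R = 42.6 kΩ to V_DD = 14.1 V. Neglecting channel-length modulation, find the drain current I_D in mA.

With gate tied to drain, V_GS = V_DS ≥ V_GS − V_th, so the device is in saturation.
k_n = μ_nC_ox · (W/L) = 4.2 mA/V².
KCL at the drain: ½ k_n (V_GS − V_th)² = (V_DD − V_GS)/R.
Let x = V_GS − 1.2. Then 89.5 x² + x − 12.9 = 0, giving x = 0.374 V (positive root), so V_GS = 1.57 V.
I_D = (V_DD − V_GS)/R = (14.1 − 1.57) / 42.6 = 0.294 mA.

I_D = 0.294 mA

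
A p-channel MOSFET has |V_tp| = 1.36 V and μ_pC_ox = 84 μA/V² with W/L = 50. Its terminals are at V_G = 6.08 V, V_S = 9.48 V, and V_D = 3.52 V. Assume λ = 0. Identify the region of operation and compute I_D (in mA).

V_SG = V_S − V_G = 9.48 − 6.08 = 3.4 V; V_SD = V_S − V_D = 9.48 − 3.52 = 5.96 V.
k_p = μ_pC_ox · (W/L) = 4.2 mA/V².
V_ov = V_SG − |V_tp| = 3.4 − 1.36 = 2.04 V.
Since V_SD = 5.96 V ≥ V_ov = 2.04 V, the device is in saturation.
I_D = ½ k_p V_ov² = 0.5 × 4.2 × 2.04² = 8.74 mA.

Saturation; I_D = 8.74 mA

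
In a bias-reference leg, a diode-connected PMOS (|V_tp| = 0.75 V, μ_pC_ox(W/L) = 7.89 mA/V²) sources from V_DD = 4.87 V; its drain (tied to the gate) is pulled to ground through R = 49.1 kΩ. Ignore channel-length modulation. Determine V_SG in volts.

V_SG = 0.893 V

With gate tied to drain, V_SG = V_SD ≥ V_SG − |V_tp|, so the device is in saturation.
KCL at the drain: ½ k_p (V_SG − |V_tp|)² = (V_DD − V_SG)/R.
Let x = V_SG − 0.75. Then 194 x² + x − 4.12 = 0, giving x = 0.143 V (positive root), so V_SG = 0.893 V.
I_D = (V_DD − V_SG)/R = (4.87 − 0.893) / 49.1 = 0.081 mA.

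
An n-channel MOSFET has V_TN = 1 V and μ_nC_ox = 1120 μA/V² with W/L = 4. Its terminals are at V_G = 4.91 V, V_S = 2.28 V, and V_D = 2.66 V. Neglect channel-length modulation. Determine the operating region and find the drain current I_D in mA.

Triode; I_D = 2.45 mA

V_GS = V_G − V_S = 4.91 − 2.28 = 2.63 V; V_DS = V_D − V_S = 2.66 − 2.28 = 0.38 V.
k_n = μ_nC_ox · (W/L) = 4.48 mA/V².
V_ov = V_GS − V_TN = 2.63 − 1 = 1.63 V.
Since V_DS = 0.38 V < V_ov = 1.63 V, the device is in the triode region.
I_D = k_n [V_ov · V_DS − ½ V_DS²] = 4.48 × [1.63 × 0.38 − 0.5 × 0.38²] = 2.45 mA.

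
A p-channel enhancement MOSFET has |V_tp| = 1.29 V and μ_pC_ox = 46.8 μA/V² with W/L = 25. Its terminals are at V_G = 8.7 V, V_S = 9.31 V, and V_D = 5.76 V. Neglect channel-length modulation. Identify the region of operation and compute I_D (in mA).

Cutoff; I_D = 0 mA

V_SG = V_S − V_G = 9.31 − 8.7 = 0.61 V; V_SD = V_S − V_D = 9.31 − 5.76 = 3.55 V.
V_SG = 0.61 V < |V_tp| = 1.29 V, so the transistor is in cutoff.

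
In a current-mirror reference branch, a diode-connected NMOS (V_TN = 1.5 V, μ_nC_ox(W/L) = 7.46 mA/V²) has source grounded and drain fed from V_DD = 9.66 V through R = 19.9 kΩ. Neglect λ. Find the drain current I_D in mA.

With gate tied to drain, V_GS = V_DS ≥ V_GS − V_TN, so the device is in saturation.
KCL at the drain: ½ k_n (V_GS − V_TN)² = (V_DD − V_GS)/R.
Let x = V_GS − 1.5. Then 74.2 x² + x − 8.16 = 0, giving x = 0.325 V (positive root), so V_GS = 1.82 V.
I_D = (V_DD − V_GS)/R = (9.66 − 1.82) / 19.9 = 0.394 mA.

I_D = 0.394 mA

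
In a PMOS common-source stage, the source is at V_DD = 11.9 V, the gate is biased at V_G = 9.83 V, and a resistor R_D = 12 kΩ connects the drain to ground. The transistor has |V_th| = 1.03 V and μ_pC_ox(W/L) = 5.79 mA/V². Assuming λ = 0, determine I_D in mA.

V_SG = V_DD − V_G = 11.9 − 9.83 = 2.07 V, so V_ov = 2.07 − 1.03 = 1.04 V.
Assume saturation: I_D = ½ k_p V_ov² = 0.5 × 5.79 × 1.04² = 3.13 mA, giving V_SD = V_DD − I_D R_D = 11.9 − 3.13 × 12 = -25.7 V.
But -25.7 V < V_ov = 1.04 V, so the device is actually in triode.
In triode I_D = k_p[V_ov V_SD − ½ V_SD²] and I_D = (V_DD − V_SD)/R_D. Equating: 34.7 V_SD² − 73.26 V_SD + 11.9 = 0, giving V_SD = 0.177 V (the root below V_ov).
I_D = (11.9 − 0.177) / 12 = 0.977 mA.

I_D = 0.977 mA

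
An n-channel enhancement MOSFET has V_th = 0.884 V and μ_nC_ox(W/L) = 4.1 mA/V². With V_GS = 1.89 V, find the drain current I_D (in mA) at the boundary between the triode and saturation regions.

I_D = 2.07 mA

At the boundary V_DS = V_ov = V_GS − V_th = 1.89 − 0.884 = 1.01 V.
I_D = ½ k_n V_ov² = 0.5 × 4.1 × 1.01² = 2.07 mA.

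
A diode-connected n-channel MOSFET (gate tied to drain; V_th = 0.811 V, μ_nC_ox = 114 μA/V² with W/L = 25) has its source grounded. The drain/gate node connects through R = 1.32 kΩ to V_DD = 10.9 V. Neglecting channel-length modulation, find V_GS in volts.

With gate tied to drain, V_GS = V_DS ≥ V_GS − V_th, so the device is in saturation.
k_n = μ_nC_ox · (W/L) = 2.85 mA/V².
KCL at the drain: ½ k_n (V_GS − V_th)² = (V_DD − V_GS)/R.
Let x = V_GS − 0.811. Then 1.88 x² + x − 10.09 = 0, giving x = 2.07 V (positive root), so V_GS = 2.88 V.
I_D = (V_DD − V_GS)/R = (10.9 − 2.88) / 1.32 = 6.08 mA.

V_GS = 2.88 V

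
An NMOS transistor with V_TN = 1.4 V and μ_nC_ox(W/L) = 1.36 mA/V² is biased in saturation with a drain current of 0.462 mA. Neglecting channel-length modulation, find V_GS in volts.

In saturation I_D = ½ k_n (V_GS − V_TN)², so V_GS − V_TN = √(2 I_D / k_n) = √(2 × 0.462 / 1.36) = 0.824 V.
V_GS = 1.4 + 0.824 = 2.22 V.

V_GS = 2.22 V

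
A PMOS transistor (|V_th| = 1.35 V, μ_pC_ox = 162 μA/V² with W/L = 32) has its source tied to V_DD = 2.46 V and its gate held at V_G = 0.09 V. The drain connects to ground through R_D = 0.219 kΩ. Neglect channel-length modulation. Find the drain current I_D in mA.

I_D = 2.70 mA

V_SG = V_DD − V_G = 2.46 − 0.09 = 2.37 V, so V_ov = 2.37 − 1.35 = 1.02 V.
k_p = μ_pC_ox · (W/L) = 5.184 mA/V².
Assume saturation: I_D = ½ k_p V_ov² = 0.5 × 5.184 × 1.02² = 2.7 mA, giving V_SD = V_DD − I_D R_D = 2.46 − 2.7 × 0.219 = 1.87 V.
V_SD = 1.87 V ≥ V_ov = 1.02 V, confirming saturation.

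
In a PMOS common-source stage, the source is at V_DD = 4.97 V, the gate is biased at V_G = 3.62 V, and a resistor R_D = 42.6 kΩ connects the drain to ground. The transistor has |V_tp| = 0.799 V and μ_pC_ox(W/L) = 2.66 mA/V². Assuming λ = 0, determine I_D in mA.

V_SG = V_DD − V_G = 4.97 − 3.62 = 1.35 V, so V_ov = 1.35 − 0.799 = 0.551 V.
Assume saturation: I_D = ½ k_p V_ov² = 0.5 × 2.66 × 0.551² = 0.404 mA, giving V_SD = V_DD − I_D R_D = 4.97 − 0.404 × 42.6 = -12.2 V.
But -12.2 V < V_ov = 0.551 V, so the device is actually in triode.
In triode I_D = k_p[V_ov V_SD − ½ V_SD²] and I_D = (V_DD − V_SD)/R_D. Equating: 56.7 V_SD² − 63.44 V_SD + 4.97 = 0, giving V_SD = 0.0848 V (the root below V_ov).
I_D = (4.97 − 0.0848) / 42.6 = 0.115 mA.

I_D = 0.115 mA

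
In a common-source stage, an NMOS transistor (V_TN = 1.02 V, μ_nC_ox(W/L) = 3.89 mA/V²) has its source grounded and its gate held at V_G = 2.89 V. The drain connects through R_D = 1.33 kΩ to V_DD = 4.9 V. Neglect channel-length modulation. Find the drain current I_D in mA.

I_D = 3.29 mA

V_GS = V_G = 2.89 V, so V_ov = 2.89 − 1.02 = 1.87 V.
Assume saturation: I_D = ½ k_n V_ov² = 0.5 × 3.89 × 1.87² = 6.8 mA, giving V_DS = V_DD − I_D R_D = 4.9 − 6.8 × 1.33 = -4.15 V.
But -4.15 V < V_ov = 1.87 V, so the device is actually in triode.
In triode I_D = k_n[V_ov V_DS − ½ V_DS²] and I_D = (V_DD − V_DS)/R_D. Equating: 2.59 V_DS² − 10.67 V_DS + 4.9 = 0, giving V_DS = 0.526 V (the root below V_ov).
I_D = (4.9 − 0.526) / 1.33 = 3.29 mA.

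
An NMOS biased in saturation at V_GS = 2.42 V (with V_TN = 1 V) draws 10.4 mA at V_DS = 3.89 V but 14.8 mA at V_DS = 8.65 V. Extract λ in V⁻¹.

With V_GS fixed, I_D ∝ (1 + λ V_DS) in saturation, so I_D2/I_D1 = (1 + λ V_DS2)/(1 + λ V_DS1).
14.8/10.4 = 1.423 = (1 + 8.65 λ)/(1 + 3.89 λ).
Solving: λ (I_D1 V_DS2 − I_D2 V_DS1) = I_D2 − I_D1, so λ = (14.8 − 10.4) / (10.4 × 8.65 − 14.8 × 3.89) = 4.4 / 32.4 = 0.136 V⁻¹.

λ = 0.136 V⁻¹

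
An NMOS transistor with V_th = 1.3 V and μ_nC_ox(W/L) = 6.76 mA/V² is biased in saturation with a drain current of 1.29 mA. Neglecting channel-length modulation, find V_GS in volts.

In saturation I_D = ½ k_n (V_GS − V_th)², so V_GS − V_th = √(2 I_D / k_n) = √(2 × 1.29 / 6.76) = 0.618 V.
V_GS = 1.3 + 0.618 = 1.92 V.

V_GS = 1.92 V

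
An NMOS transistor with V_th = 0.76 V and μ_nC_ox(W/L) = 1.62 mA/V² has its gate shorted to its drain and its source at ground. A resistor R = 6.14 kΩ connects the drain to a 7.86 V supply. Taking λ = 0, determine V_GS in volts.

V_GS = 1.86 V

With gate tied to drain, V_GS = V_DS ≥ V_GS − V_th, so the device is in saturation.
KCL at the drain: ½ k_n (V_GS − V_th)² = (V_DD − V_GS)/R.
Let x = V_GS − 0.76. Then 4.97 x² + x − 7.1 = 0, giving x = 1.1 V (positive root), so V_GS = 1.86 V.
I_D = (V_DD − V_GS)/R = (7.86 − 1.86) / 6.14 = 0.977 mA.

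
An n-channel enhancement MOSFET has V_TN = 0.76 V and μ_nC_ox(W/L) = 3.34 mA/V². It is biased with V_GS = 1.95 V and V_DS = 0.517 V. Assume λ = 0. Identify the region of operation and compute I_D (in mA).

Triode; I_D = 1.61 mA

V_ov = V_GS − V_TN = 1.95 − 0.76 = 1.19 V.
Since V_DS = 0.517 V < V_ov = 1.19 V, the device is in the triode region.
I_D = k_n [V_ov · V_DS − ½ V_DS²] = 3.34 × [1.19 × 0.517 − 0.5 × 0.517²] = 1.61 mA.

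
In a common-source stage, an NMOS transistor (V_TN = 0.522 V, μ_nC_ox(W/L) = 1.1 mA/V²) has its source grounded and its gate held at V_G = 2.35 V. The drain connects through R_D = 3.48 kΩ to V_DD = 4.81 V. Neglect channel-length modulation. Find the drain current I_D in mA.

V_GS = V_G = 2.35 V, so V_ov = 2.35 − 0.522 = 1.83 V.
Assume saturation: I_D = ½ k_n V_ov² = 0.5 × 1.1 × 1.83² = 1.84 mA, giving V_DS = V_DD − I_D R_D = 4.81 − 1.84 × 3.48 = -1.59 V.
But -1.59 V < V_ov = 1.83 V, so the device is actually in triode.
In triode I_D = k_n[V_ov V_DS − ½ V_DS²] and I_D = (V_DD − V_DS)/R_D. Equating: 1.91 V_DS² − 7.998 V_DS + 4.81 = 0, giving V_DS = 0.728 V (the root below V_ov).
I_D = (4.81 − 0.728) / 3.48 = 1.17 mA.

I_D = 1.17 mA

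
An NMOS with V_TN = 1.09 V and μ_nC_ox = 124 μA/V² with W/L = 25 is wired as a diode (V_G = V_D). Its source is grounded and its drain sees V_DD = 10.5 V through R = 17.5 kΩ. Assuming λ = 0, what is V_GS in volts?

V_GS = 1.66 V

With gate tied to drain, V_GS = V_DS ≥ V_GS − V_TN, so the device is in saturation.
k_n = μ_nC_ox · (W/L) = 3.1 mA/V².
KCL at the drain: ½ k_n (V_GS − V_TN)² = (V_DD − V_GS)/R.
Let x = V_GS − 1.09. Then 27.1 x² + x − 9.41 = 0, giving x = 0.571 V (positive root), so V_GS = 1.66 V.
I_D = (V_DD − V_GS)/R = (10.5 − 1.66) / 17.5 = 0.505 mA.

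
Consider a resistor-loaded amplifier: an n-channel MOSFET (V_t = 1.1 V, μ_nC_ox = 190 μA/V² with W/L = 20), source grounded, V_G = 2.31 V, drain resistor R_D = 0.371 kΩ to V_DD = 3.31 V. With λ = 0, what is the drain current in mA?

I_D = 2.78 mA

V_GS = V_G = 2.31 V, so V_ov = 2.31 − 1.1 = 1.21 V.
k_n = μ_nC_ox · (W/L) = 3.8 mA/V².
Assume saturation: I_D = ½ k_n V_ov² = 0.5 × 3.8 × 1.21² = 2.78 mA, giving V_DS = V_DD − I_D R_D = 3.31 − 2.78 × 0.371 = 2.28 V.
V_DS = 2.28 V ≥ V_ov = 1.21 V, confirming saturation.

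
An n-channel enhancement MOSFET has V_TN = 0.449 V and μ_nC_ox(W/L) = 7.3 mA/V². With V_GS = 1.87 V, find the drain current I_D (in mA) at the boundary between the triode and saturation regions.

At the boundary V_DS = V_ov = V_GS − V_TN = 1.87 − 0.449 = 1.42 V.
I_D = ½ k_n V_ov² = 0.5 × 7.3 × 1.42² = 7.37 mA.

I_D = 7.37 mA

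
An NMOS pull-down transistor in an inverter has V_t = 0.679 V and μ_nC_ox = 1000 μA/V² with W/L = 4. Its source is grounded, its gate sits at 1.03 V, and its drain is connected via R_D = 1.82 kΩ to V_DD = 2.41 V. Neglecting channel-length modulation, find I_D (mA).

V_GS = V_G = 1.03 V, so V_ov = 1.03 − 0.679 = 0.351 V.
k_n = μ_nC_ox · (W/L) = 4 mA/V².
Assume saturation: I_D = ½ k_n V_ov² = 0.5 × 4 × 0.351² = 0.246 mA, giving V_DS = V_DD − I_D R_D = 2.41 − 0.246 × 1.82 = 1.96 V.
V_DS = 1.96 V ≥ V_ov = 0.351 V, confirming saturation.

I_D = 0.246 mA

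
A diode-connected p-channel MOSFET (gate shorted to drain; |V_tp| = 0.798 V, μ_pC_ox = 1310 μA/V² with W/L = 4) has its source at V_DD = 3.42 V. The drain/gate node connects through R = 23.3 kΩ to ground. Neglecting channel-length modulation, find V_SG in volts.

With gate tied to drain, V_SG = V_SD ≥ V_SG − |V_tp|, so the device is in saturation.
k_p = μ_pC_ox · (W/L) = 5.24 mA/V².
KCL at the drain: ½ k_p (V_SG − |V_tp|)² = (V_DD − V_SG)/R.
Let x = V_SG − 0.798. Then 61 x² + x − 2.622 = 0, giving x = 0.199 V (positive root), so V_SG = 0.997 V.
I_D = (V_DD − V_SG)/R = (3.42 − 0.997) / 23.3 = 0.104 mA.

V_SG = 0.997 V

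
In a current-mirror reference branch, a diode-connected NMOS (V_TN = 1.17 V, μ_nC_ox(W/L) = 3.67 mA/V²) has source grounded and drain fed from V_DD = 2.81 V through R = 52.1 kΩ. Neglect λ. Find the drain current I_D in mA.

I_D = 0.0291 mA

With gate tied to drain, V_GS = V_DS ≥ V_GS − V_TN, so the device is in saturation.
KCL at the drain: ½ k_n (V_GS − V_TN)² = (V_DD − V_GS)/R.
Let x = V_GS − 1.17. Then 95.6 x² + x − 1.64 = 0, giving x = 0.126 V (positive root), so V_GS = 1.3 V.
I_D = (V_DD − V_GS)/R = (2.81 − 1.3) / 52.1 = 0.0291 mA.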